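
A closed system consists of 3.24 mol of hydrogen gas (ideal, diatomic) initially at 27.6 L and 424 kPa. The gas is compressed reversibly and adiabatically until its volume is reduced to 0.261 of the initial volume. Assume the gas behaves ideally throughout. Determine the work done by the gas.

-20800 J

T₁ = P₁V₁/(nR) = 424×27.6/(3.24×8.314) = 434 K.
Adiabatic: TV^(γ−1) = const ⇒ T₂ = 434×(3.83)^0.400 = 743 K; PV^γ = const ⇒ P₂ = 2780 kPa.
ΔU = nCvΔT = 3.24×20.8×(743−434) = 20800 J.
Q = 0 for an adiabatic process, so W = −ΔU = -20800 J.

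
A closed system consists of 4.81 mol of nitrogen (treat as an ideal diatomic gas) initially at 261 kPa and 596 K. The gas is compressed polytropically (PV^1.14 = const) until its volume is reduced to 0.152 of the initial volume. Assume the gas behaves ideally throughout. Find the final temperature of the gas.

776 K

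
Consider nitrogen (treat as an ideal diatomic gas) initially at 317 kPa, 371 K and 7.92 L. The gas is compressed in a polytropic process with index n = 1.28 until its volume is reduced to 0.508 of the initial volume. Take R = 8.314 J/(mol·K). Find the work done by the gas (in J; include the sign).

n = P₁V₁/(RT₁) = 317×7.92/(8.314×371) = 0.814 mol.
Polytropic n=1.28: T₂ = T₁(V₁/V₂)^(n−1) = 371×(1.97)^0.28 = 448 K; P₂ = P₁(V₁/V₂)^n = 754 kPa.
W = (P₁V₁−P₂V₂)/(n−1) = (317×7.92−754×4.02)/0.28 = -1870 J.

-1870 J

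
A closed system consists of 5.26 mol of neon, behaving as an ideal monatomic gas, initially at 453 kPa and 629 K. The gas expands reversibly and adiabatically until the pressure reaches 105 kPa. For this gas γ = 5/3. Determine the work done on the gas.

-18300 J

V₁ = nRT₁/P₁ = 5.26×8.314×629/453 = 60.7 L.
Adiabatic: T₂/T₁ = (P₂/P₁)^((γ−1)/γ) ⇒ T₂ = 629×(0.232)^0.400 = 350 K; V₂ = 146 L.
ΔU = nCvΔT = 5.26×12.5×(350−629) = -18300 J.
Q = 0 for an adiabatic process, so W = −ΔU = 18300 J.
Work done on the gas = −W_by = -18300 J.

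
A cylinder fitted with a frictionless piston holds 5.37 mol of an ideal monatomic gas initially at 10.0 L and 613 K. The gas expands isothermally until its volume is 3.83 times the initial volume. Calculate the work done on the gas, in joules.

-36800 J

P₁ = nRT₁/V₁ = 5.37×8.314×613/10.0 = 2740 kPa.
Isothermal: T stays 613 K; PV = const ⇒ V₂ = 38.3 L, P₂ = 715 kPa.
W = nRT ln(V₂/V₁) = 5.37×8.314×613×ln(3.83) = 36800 J.
Work done on the gas = −W_by = -36800 J.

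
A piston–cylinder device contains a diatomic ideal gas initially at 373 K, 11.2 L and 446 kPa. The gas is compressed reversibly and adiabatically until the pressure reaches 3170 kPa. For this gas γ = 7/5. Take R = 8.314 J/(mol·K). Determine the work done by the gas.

-9380 J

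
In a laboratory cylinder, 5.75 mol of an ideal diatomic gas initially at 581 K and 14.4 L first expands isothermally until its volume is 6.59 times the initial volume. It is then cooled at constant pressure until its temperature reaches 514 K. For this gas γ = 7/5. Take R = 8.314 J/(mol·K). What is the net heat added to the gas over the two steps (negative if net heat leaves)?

P₁ = nRT₁/V₁ = 5.75×8.314×581/14.4 = 1930 kPa.
Step 1 — Isothermal: T stays 581 K; PV = const ⇒ V₂ = 94.9 L, P₂ = 293 kPa.
ΔU = 0 (ideal gas, T constant).
W = nRT ln(V₂/V₁) = 5.75×8.314×581×ln(6.59) = 52400 J.
Q = ΔU + W = 52400 J.
State after step 1: P = 293 kPa, V = 94.9 L, T = 581 K.
Step 2 — Isobaric: P stays 293 kPa; V/T = const ⇒ T₂ = 514 K, V₂ = 84.0 L.
W = PΔV = 293×(84.0−94.9) kPa·L = -3200 J.
ΔU = nCvΔT = 5.75×20.8×(514−581) = -8010 J.
Q = ΔU + W = nCpΔT = -11200 J.
Net over both steps: W = 49200 J, Q = 41200 J, ΔU = -8010 J.

41200 J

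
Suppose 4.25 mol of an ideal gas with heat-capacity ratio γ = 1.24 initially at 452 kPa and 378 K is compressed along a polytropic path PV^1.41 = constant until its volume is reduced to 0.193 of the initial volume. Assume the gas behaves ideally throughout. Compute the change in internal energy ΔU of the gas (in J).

53600 J

V₁ = nRT₁/P₁ = 4.25×8.314×378/452 = 29.5 L.
Polytropic n=1.41: T₂ = T₁(V₁/V₂)^(n−1) = 378×(5.18)^0.41 = 742 K; P₂ = P₁(V₁/V₂)^n = 4600 kPa.
For an ideal gas ΔU = nCvΔT with Cv = R/(γ−1) = 34.6 J/(mol·K).
ΔU = 4.25×34.6×(742−378) = 53600 J.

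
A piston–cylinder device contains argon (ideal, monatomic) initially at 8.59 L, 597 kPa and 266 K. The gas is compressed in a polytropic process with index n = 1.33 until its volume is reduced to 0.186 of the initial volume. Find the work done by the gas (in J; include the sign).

-11500 J

n = P₁V₁/(RT₁) = 597×8.59/(8.314×266) = 2.32 mol.
Polytropic n=1.33: T₂ = T₁(V₁/V₂)^(n−1) = 266×(5.38)^0.33 = 463 K; P₂ = P₁(V₁/V₂)^n = 5590 kPa.
W = (P₁V₁−P₂V₂)/(n−1) = (597×8.59−5590×1.60)/0.33 = -11500 J.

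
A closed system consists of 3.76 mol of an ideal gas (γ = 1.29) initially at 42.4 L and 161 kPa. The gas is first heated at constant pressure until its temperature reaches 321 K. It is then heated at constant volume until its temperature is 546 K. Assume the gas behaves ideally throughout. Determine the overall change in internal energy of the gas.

35300 J

T₁ = P₁V₁/(nR) = 161×42.4/(3.76×8.314) = 218 K.
Step 1 — Isobaric: P stays 161 kPa; V/T = const ⇒ T₂ = 321 K, V₂ = 62.3 L.
W = PΔV = 161×(62.3−42.4) kPa·L = 3210 J.
ΔU = nCvΔT = 3.76×28.7×(321−218) = 11100 J.
Q = ΔU + W = nCpΔT = 14300 J.
State after step 1: P = 161 kPa, V = 62.3 L, T = 321 K.
Step 2 — Isochoric: V stays 62.3 L; P/T = const ⇒ T₂ = 546 K, P₂ = 274 kPa.
W = 0 (no volume change).
ΔU = nCvΔT = 3.76×28.7×(546−321) = 24300 J.
Q = ΔU = 24300 J.
Net over both steps: W = 3210 J, Q = 38500 J, ΔU = 35300 J.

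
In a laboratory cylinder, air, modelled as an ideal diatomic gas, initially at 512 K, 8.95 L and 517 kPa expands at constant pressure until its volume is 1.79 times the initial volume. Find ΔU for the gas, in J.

n = P₁V₁/(RT₁) = 517×8.95/(8.314×512) = 1.09 mol.
Isobaric: P stays 517 kPa; V/T = const ⇒ T₂ = 916 K, V₂ = 16.0 L.
For an ideal gas ΔU = nCvΔT with Cv = (5/2)R = 20.8 J/(mol·K).
ΔU = 1.09×20.8×(916−512) = 9140 J.

9140 J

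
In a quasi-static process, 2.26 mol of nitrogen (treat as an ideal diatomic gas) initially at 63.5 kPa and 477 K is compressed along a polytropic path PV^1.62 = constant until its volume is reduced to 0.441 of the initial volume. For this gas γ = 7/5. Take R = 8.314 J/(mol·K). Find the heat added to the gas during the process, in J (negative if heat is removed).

5260 J

V₁ = nRT₁/P₁ = 2.26×8.314×477/63.5 = 141 L.
Polytropic n=1.62: T₂ = T₁(V₁/V₂)^(n−1) = 477×(2.27)^0.62 = 792 K; P₂ = P₁(V₁/V₂)^n = 239 kPa.
W = (P₁V₁−P₂V₂)/(n−1) = (63.5×141−239×62.2)/0.62 = -9560 J.
ΔU = nCvΔT = 2.26×20.8×(792−477) = 14800 J.
Q = ΔU + W = 5260 J.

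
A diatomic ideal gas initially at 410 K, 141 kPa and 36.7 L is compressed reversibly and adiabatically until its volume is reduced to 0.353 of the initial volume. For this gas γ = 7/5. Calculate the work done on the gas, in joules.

6680 J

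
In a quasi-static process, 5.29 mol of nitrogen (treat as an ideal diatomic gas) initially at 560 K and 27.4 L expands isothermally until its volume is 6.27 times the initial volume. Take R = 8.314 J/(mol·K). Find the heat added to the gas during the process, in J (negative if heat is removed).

45200 J

P₁ = nRT₁/V₁ = 5.29×8.314×560/27.4 = 899 kPa.
Isothermal: T stays 560 K; PV = const ⇒ V₂ = 172 L, P₂ = 143 kPa.
ΔU = 0 (ideal gas, T constant).
W = nRT ln(V₂/V₁) = 5.29×8.314×560×ln(6.27) = 45200 J.
Q = ΔU + W = 45200 J.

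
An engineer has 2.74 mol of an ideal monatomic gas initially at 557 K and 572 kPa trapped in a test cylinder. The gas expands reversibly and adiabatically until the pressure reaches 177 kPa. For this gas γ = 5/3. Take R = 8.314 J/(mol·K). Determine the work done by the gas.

V₁ = nRT₁/P₁ = 2.74×8.314×557/572 = 22.2 L.
Adiabatic: T₂/T₁ = (P₂/P₁)^((γ−1)/γ) ⇒ T₂ = 557×(0.309)^0.400 = 348 K; V₂ = 44.8 L.
ΔU = nCvΔT = 2.74×12.5×(348−557) = -7130 J.
Q = 0 for an adiabatic process, so W = −ΔU = 7130 J.

7130 J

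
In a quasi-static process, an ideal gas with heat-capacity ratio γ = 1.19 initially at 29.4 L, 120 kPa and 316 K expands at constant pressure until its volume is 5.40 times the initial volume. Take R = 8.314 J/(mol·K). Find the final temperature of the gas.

Isobaric: P stays 120 kPa; V/T = const ⇒ T₂ = 1710 K, V₂ = 159 L.

1710 K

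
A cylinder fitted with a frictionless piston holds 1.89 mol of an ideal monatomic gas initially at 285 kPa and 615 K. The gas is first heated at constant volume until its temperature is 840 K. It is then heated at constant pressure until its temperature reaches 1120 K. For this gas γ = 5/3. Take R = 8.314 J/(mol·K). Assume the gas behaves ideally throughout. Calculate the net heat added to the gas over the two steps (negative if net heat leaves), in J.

V₁ = nRT₁/P₁ = 1.89×8.314×615/285 = 33.9 L.
Step 1 — Isochoric: V stays 33.9 L; P/T = const ⇒ T₂ = 840 K, P₂ = 389 kPa.
W = 0 (no volume change).
ΔU = nCvΔT = 1.89×12.5×(840−615) = 5300 J.
Q = ΔU = 5300 J.
State after step 1: P = 389 kPa, V = 33.9 L, T = 840 K.
Step 2 — Isobaric: P stays 389 kPa; V/T = const ⇒ T₂ = 1120 K, V₂ = 45.2 L.
W = PΔV = 389×(45.2−33.9) kPa·L = 4400 J.
ΔU = nCvΔT = 1.89×12.5×(1120−840) = 6600 J.
Q = ΔU + W = nCpΔT = 11000 J.
Net over both steps: W = 4400 J, Q = 16300 J, ΔU = 11900 J.

16300 J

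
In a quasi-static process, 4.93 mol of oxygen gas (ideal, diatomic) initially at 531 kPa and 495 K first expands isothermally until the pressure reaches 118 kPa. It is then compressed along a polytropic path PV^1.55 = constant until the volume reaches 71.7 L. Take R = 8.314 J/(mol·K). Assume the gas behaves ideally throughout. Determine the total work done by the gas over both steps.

V₁ = nRT₁/P₁ = 4.93×8.314×495/531 = 38.2 L.
Step 1 — Isothermal: T stays 495 K; PV = const ⇒ V₂ = 172 L, P₂ = 118 kPa.
ΔU = 0 (ideal gas, T constant).
W = nRT ln(V₂/V₁) = 4.93×8.314×495×ln(4.50) = 30500 J.
Q = ΔU + W = 30500 J.
State after step 1: P = 118 kPa, V = 172 L, T = 495 K.
Step 2 — Polytropic n=1.55: T₂ = T₁(V₁/V₂)^(n−1) = 495×(2.40)^0.55 = 801 K; P₂ = P₁(V₁/V₂)^n = 458 kPa.
W = (P₁V₁−P₂V₂)/(n−1) = (118×172−458×71.7)/0.55 = -22800 J.
ΔU = nCvΔT = 4.93×20.8×(801−495) = 31300 J.
Q = ΔU + W = 8550 J.
Net over both steps: W = 7730 J, Q = 39100 J, ΔU = 31300 J.

7730 J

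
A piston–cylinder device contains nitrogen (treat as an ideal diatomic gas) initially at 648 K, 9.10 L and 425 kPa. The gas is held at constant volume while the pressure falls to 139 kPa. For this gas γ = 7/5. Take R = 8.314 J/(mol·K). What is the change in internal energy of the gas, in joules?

n = P₁V₁/(RT₁) = 425×9.10/(8.314×648) = 0.718 mol.
Isochoric: V stays 9.10 L; P/T = const ⇒ T₂ = 212 K, P₂ = 139 kPa.
For an ideal gas ΔU = nCvΔT with Cv = (5/2)R = 20.8 J/(mol·K).
ΔU = 0.718×20.8×(212−648) = -6510 J.

-6510 J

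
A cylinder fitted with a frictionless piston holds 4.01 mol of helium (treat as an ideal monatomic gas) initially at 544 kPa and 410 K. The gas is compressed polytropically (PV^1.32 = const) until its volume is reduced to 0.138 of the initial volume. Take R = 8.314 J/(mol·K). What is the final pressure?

7430 kPa

V₁ = nRT₁/P₁ = 4.01×8.314×410/544 = 25.1 L.
Polytropic n=1.32: T₂ = T₁(V₁/V₂)^(n−1) = 410×(7.25)^0.32 = 773 K; P₂ = P₁(V₁/V₂)^n = 7430 kPa.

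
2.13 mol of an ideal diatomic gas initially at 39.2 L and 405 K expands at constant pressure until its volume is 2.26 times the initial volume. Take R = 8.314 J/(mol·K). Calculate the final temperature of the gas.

P₁ = nRT₁/V₁ = 2.13×8.314×405/39.2 = 183 kPa.
Isobaric: P stays 183 kPa; V/T = const ⇒ T₂ = 915 K, V₂ = 88.6 L.

915 K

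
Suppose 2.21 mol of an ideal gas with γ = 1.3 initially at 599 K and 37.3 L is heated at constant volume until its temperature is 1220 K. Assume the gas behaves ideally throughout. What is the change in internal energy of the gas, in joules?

P₁ = nRT₁/V₁ = 2.21×8.314×599/37.3 = 295 kPa.
Isochoric: V stays 37.3 L; P/T = const ⇒ T₂ = 1220 K, P₂ = 601 kPa.
For an ideal gas ΔU = nCvΔT with Cv = R/(γ−1) = 27.7 J/(mol·K).
ΔU = 2.21×27.7×(1220−599) = 38000 J.

38000 J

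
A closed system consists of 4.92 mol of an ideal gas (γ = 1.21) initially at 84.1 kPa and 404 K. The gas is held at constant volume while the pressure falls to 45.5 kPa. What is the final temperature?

V₁ = nRT₁/P₁ = 4.92×8.314×404/84.1 = 196 L.
Isochoric: V stays 196 L; P/T = const ⇒ T₂ = 219 K, P₂ = 45.5 kPa.

219 K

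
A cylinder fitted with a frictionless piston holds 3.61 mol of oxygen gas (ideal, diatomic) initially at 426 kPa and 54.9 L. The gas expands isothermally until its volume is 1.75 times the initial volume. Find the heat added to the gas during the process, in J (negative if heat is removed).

T₁ = P₁V₁/(nR) = 426×54.9/(3.61×8.314) = 779 K.
Isothermal: T stays 779 K; PV = const ⇒ V₂ = 96.1 L, P₂ = 243 kPa.
ΔU = 0 (ideal gas, T constant).
W = nRT ln(V₂/V₁) = 3.61×8.314×779×ln(1.75) = 13100 J.
Q = ΔU + W = 13100 J.

13100 J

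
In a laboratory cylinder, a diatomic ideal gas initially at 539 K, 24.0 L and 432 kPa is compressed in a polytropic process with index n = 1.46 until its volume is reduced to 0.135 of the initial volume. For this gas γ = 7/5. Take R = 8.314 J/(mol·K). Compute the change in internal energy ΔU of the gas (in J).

n = P₁V₁/(RT₁) = 432×24.0/(8.314×539) = 2.31 mol.
Polytropic n=1.46: T₂ = T₁(V₁/V₂)^(n−1) = 539×(7.41)^0.46 = 1350 K; P₂ = P₁(V₁/V₂)^n = 8040 kPa.
For an ideal gas ΔU = nCvΔT with Cv = (5/2)R = 20.8 J/(mol·K).
ΔU = 2.31×20.8×(1350−539) = 39200 J.

39200 J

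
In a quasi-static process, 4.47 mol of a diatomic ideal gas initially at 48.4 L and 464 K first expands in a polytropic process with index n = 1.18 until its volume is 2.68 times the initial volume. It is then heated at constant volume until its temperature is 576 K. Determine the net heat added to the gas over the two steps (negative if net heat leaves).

26000 J

P₁ = nRT₁/V₁ = 4.47×8.314×464/48.4 = 356 kPa.
Step 1 — Polytropic n=1.18: T₂ = T₁(V₁/V₂)^(n−1) = 464×(0.373)^0.18 = 389 K; P₂ = P₁(V₁/V₂)^n = 111 kPa.
W = (P₁V₁−P₂V₂)/(n−1) = (356×48.4−111×130)/0.18 = 15600 J.
ΔU = nCvΔT = 4.47×20.8×(389−464) = -7010 J.
Q = ΔU + W = 8570 J.
State after step 1: P = 111 kPa, V = 130 L, T = 389 K.
Step 2 — Isochoric: V stays 130 L; P/T = const ⇒ T₂ = 576 K, P₂ = 165 kPa.
W = 0 (no volume change).
ΔU = nCvΔT = 4.47×20.8×(576−389) = 17400 J.
Q = ΔU = 17400 J.
Net over both steps: W = 15600 J, Q = 26000 J, ΔU = 10400 J.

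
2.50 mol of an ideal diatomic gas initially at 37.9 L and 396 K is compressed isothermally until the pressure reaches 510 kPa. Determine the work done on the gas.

7030 J

P₁ = nRT₁/V₁ = 2.50×8.314×396/37.9 = 217 kPa.
Isothermal: T stays 396 K; PV = const ⇒ V₂ = 16.1 L, P₂ = 510 kPa.
W = nRT ln(V₂/V₁) = 2.50×8.314×396×ln(0.426) = -7030 J.
Work done on the gas = −W_by = 7030 J.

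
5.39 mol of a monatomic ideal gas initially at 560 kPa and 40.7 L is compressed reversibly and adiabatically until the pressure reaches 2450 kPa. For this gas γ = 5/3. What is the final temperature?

T₁ = P₁V₁/(nR) = 560×40.7/(5.39×8.314) = 509 K.
Adiabatic: T₂/T₁ = (P₂/P₁)^((γ−1)/γ) ⇒ T₂ = 509×(4.38)^0.400 = 918 K; V₂ = 16.8 L.

918 K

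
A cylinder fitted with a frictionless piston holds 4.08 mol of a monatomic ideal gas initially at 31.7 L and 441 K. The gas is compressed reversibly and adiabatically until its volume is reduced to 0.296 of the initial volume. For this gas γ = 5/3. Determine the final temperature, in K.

993 K

P₁ = nRT₁/V₁ = 4.08×8.314×441/31.7 = 472 kPa.
Adiabatic: TV^(γ−1) = const ⇒ T₂ = 441×(3.38)^0.667 = 993 K; PV^γ = const ⇒ P₂ = 3590 kPa.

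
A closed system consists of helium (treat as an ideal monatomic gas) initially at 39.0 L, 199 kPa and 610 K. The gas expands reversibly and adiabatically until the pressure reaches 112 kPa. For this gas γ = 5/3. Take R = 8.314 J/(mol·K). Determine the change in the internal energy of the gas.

n = P₁V₁/(RT₁) = 199×39.0/(8.314×610) = 1.53 mol.
Adiabatic: T₂/T₁ = (P₂/P₁)^((γ−1)/γ) ⇒ T₂ = 610×(0.563)^0.400 = 485 K; V₂ = 55.1 L.
For an ideal gas ΔU = nCvΔT with Cv = (3/2)R = 12.5 J/(mol·K).
ΔU = 1.53×12.5×(485−610) = -2390 J.

-2390 J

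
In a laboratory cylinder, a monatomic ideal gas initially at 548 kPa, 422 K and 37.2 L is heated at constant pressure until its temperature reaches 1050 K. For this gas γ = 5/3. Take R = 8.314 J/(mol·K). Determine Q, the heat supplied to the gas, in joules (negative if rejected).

75800 J

n = P₁V₁/(RT₁) = 548×37.2/(8.314×422) = 5.81 mol.
Isobaric: P stays 548 kPa; V/T = const ⇒ T₂ = 1050 K, V₂ = 92.6 L.
W = PΔV = 548×(92.6−37.2) kPa·L = 30300 J.
ΔU = nCvΔT = 5.81×12.5×(1050−422) = 45500 J.
Q = ΔU + W = nCpΔT = 75800 J.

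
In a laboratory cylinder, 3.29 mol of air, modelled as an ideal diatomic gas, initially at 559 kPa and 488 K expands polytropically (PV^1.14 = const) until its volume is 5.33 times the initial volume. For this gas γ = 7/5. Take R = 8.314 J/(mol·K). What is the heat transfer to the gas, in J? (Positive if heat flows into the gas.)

V₁ = nRT₁/P₁ = 3.29×8.314×488/559 = 23.9 L.
Polytropic n=1.14: T₂ = T₁(V₁/V₂)^(n−1) = 488×(0.188)^0.14 = 386 K; P₂ = P₁(V₁/V₂)^n = 83.0 kPa.
W = (P₁V₁−P₂V₂)/(n−1) = (559×23.9−83.0×127)/0.14 = 19900 J.
ΔU = nCvΔT = 3.29×20.8×(386−488) = -6970 J.
Q = ΔU + W = 12900 J.

12900 J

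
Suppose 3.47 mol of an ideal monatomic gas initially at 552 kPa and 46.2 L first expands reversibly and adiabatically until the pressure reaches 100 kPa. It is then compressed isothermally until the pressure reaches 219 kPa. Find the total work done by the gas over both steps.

T₁ = P₁V₁/(nR) = 552×46.2/(3.47×8.314) = 884 K.
Step 1 — Adiabatic: T₂/T₁ = (P₂/P₁)^((γ−1)/γ) ⇒ T₂ = 884×(0.181)^0.400 = 446 K; V₂ = 129 L.
ΔU = nCvΔT = 3.47×12.5×(446−884) = -18900 J.
Q = 0 for an adiabatic process, so W = −ΔU = 18900 J.
State after step 1: P = 100 kPa, V = 129 L, T = 446 K.
Step 2 — Isothermal: T stays 446 K; PV = const ⇒ V₂ = 58.8 L, P₂ = 219 kPa.
ΔU = 0 (ideal gas, T constant).
W = nRT ln(V₂/V₁) = 3.47×8.314×446×ln(0.457) = -10100 J.
Q = ΔU + W = -10100 J.
Net over both steps: W = 8840 J, Q = -10100 J, ΔU = -18900 J.

8840 J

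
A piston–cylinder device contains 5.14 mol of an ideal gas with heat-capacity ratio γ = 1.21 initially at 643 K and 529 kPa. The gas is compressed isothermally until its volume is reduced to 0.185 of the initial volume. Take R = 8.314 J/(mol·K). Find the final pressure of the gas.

2860 kPa

V₁ = nRT₁/P₁ = 5.14×8.314×643/529 = 51.9 L.
Isothermal: T stays 643 K; PV = const ⇒ V₂ = 9.61 L, P₂ = 2860 kPa.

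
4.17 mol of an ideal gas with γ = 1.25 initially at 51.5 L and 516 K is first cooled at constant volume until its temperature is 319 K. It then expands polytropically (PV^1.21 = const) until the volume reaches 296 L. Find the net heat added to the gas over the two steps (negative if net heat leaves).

P₁ = nRT₁/V₁ = 4.17×8.314×516/51.5 = 347 kPa.
Step 1 — Isochoric: V stays 51.5 L; P/T = const ⇒ T₂ = 319 K, P₂ = 215 kPa.
W = 0 (no volume change).
ΔU = nCvΔT = 4.17×33.3×(319−516) = -27300 J.
Q = ΔU = -27300 J.
State after step 1: P = 215 kPa, V = 51.5 L, T = 319 K.
Step 2 — Polytropic n=1.21: T₂ = T₁(V₁/V₂)^(n−1) = 319×(0.174)^0.21 = 221 K; P₂ = P₁(V₁/V₂)^n = 25.9 kPa.
W = (P₁V₁−P₂V₂)/(n−1) = (215×51.5−25.9×296)/0.21 = 16200 J.
ΔU = nCvΔT = 4.17×33.3×(221−319) = -13600 J.
Q = ΔU + W = 2590 J.
Net over both steps: W = 16200 J, Q = -24700 J, ΔU = -40900 J.

-24700 J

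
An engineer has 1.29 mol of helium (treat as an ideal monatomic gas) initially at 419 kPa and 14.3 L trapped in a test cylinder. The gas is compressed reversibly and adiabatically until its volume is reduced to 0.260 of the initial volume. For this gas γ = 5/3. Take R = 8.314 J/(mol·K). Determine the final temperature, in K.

1370 K

T₁ = P₁V₁/(nR) = 419×14.3/(1.29×8.314) = 559 K.
Adiabatic: TV^(γ−1) = const ⇒ T₂ = 559×(3.85)^0.667 = 1370 K; PV^γ = const ⇒ P₂ = 3960 kPa.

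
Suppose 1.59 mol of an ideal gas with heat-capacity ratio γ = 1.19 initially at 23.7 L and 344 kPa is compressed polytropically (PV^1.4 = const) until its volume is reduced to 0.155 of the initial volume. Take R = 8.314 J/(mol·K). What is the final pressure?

4680 kPa

T₁ = P₁V₁/(nR) = 344×23.7/(1.59×8.314) = 617 K.
Polytropic n=1.4: T₂ = T₁(V₁/V₂)^(n−1) = 617×(6.45)^0.40 = 1300 K; P₂ = P₁(V₁/V₂)^n = 4680 kPa.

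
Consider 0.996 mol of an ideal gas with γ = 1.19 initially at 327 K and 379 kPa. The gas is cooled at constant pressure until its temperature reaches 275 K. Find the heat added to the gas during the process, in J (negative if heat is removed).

-2700 J

V₁ = nRT₁/P₁ = 0.996×8.314×327/379 = 7.14 L.
Isobaric: P stays 379 kPa; V/T = const ⇒ T₂ = 275 K, V₂ = 6.01 L.
W = PΔV = 379×(6.01−7.14) kPa·L = -431 J.
ΔU = nCvΔT = 0.996×43.8×(275−327) = -2270 J.
Q = ΔU + W = nCpΔT = -2700 J.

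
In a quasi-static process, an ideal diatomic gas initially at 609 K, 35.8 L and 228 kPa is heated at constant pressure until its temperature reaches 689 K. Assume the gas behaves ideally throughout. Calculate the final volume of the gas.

Isobaric: P stays 228 kPa; V/T = const ⇒ T₂ = 689 K, V₂ = 40.5 L.

40.5 L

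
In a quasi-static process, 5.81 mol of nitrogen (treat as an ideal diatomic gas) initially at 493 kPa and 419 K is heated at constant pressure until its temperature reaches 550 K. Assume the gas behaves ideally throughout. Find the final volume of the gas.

V₁ = nRT₁/P₁ = 5.81×8.314×419/493 = 41.1 L.
Isobaric: P stays 493 kPa; V/T = const ⇒ T₂ = 550 K, V₂ = 53.9 L.

53.9 L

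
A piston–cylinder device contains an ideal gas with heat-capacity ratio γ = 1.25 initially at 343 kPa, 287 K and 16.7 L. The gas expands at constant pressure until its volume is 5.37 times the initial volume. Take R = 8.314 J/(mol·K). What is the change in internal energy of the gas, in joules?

n = P₁V₁/(RT₁) = 343×16.7/(8.314×287) = 2.40 mol.
Isobaric: P stays 343 kPa; V/T = const ⇒ T₂ = 1540 K, V₂ = 89.7 L.
For an ideal gas ΔU = nCvΔT with Cv = R/(γ−1) = 33.3 J/(mol·K).
ΔU = 2.40×33.3×(1540−287) = 100000 J.

100000 J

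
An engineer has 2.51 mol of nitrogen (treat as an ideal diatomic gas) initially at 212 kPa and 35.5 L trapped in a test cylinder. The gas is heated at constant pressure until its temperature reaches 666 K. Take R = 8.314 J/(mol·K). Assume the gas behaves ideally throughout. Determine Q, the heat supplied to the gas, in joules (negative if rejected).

22300 J

T₁ = P₁V₁/(nR) = 212×35.5/(2.51×8.314) = 361 K.
Isobaric: P stays 212 kPa; V/T = const ⇒ T₂ = 666 K, V₂ = 65.6 L.
W = PΔV = 212×(65.6−35.5) kPa·L = 6370 J.
ΔU = nCvΔT = 2.51×20.8×(666−361) = 15900 J.
Q = ΔU + W = nCpΔT = 22300 J.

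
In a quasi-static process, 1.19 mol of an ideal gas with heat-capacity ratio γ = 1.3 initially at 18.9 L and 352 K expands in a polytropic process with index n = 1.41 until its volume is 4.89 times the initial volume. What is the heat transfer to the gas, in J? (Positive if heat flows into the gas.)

-1490 J

P₁ = nRT₁/V₁ = 1.19×8.314×352/18.9 = 184 kPa.
Polytropic n=1.41: T₂ = T₁(V₁/V₂)^(n−1) = 352×(0.204)^0.41 = 184 K; P₂ = P₁(V₁/V₂)^n = 19.7 kPa.
W = (P₁V₁−P₂V₂)/(n−1) = (184×18.9−19.7×92.4)/0.41 = 4060 J.
ΔU = nCvΔT = 1.19×27.7×(184−352) = -5550 J.
Q = ΔU + W = -1490 J.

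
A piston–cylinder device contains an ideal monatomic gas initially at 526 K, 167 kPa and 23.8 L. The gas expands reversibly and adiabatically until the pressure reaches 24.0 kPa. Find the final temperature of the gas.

242 K

Adiabatic: T₂/T₁ = (P₂/P₁)^((γ−1)/γ) ⇒ T₂ = 526×(0.144)^0.400 = 242 K; V₂ = 76.2 L.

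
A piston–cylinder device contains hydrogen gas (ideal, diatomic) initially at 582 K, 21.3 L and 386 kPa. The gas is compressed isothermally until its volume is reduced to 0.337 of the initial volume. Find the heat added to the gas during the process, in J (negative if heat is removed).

-8940 J

n = P₁V₁/(RT₁) = 386×21.3/(8.314×582) = 1.70 mol.
Isothermal: T stays 582 K; PV = const ⇒ V₂ = 7.18 L, P₂ = 1150 kPa.
ΔU = 0 (ideal gas, T constant).
W = nRT ln(V₂/V₁) = 1.70×8.314×582×ln(0.337) = -8940 J.
Q = ΔU + W = -8940 J.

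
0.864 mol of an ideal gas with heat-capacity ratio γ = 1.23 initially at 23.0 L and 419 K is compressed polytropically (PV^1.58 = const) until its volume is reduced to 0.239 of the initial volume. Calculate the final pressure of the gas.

1260 kPa

P₁ = nRT₁/V₁ = 0.864×8.314×419/23.0 = 131 kPa.
Polytropic n=1.58: T₂ = T₁(V₁/V₂)^(n−1) = 419×(4.18)^0.58 = 961 K; P₂ = P₁(V₁/V₂)^n = 1260 kPa.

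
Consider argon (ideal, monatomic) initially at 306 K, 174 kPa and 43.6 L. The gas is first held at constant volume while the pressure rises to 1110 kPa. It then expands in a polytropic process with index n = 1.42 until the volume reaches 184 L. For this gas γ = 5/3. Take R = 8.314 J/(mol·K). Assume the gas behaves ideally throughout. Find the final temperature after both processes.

n = P₁V₁/(RT₁) = 174×43.6/(8.314×306) = 2.98 mol.
Step 1 — Isochoric: V stays 43.6 L; P/T = const ⇒ T₂ = 1950 K, P₂ = 1110 kPa.
W = 0 (no volume change).
ΔU = nCvΔT = 2.98×12.5×(1950−306) = 61200 J.
Q = ΔU = 61200 J.
State after step 1: P = 1110 kPa, V = 43.6 L, T = 1950 K.
Step 2 — Polytropic n=1.42: T₂ = T₁(V₁/V₂)^(n−1) = 1950×(0.237)^0.42 = 1070 K; P₂ = P₁(V₁/V₂)^n = 144 kPa.
W = (P₁V₁−P₂V₂)/(n−1) = (1110×43.6−144×184)/0.42 = 52300 J.
ΔU = nCvΔT = 2.98×12.5×(1070−1950) = -32900 J.
Q = ΔU + W = 19300 J.
Net over both steps: W = 52300 J, Q = 80600 J, ΔU = 28300 J.

1070 K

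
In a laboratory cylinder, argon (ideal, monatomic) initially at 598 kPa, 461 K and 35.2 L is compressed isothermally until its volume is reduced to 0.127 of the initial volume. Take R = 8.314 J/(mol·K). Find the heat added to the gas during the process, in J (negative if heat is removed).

n = P₁V₁/(RT₁) = 598×35.2/(8.314×461) = 5.49 mol.
Isothermal: T stays 461 K; PV = const ⇒ V₂ = 4.47 L, P₂ = 4710 kPa.
ΔU = 0 (ideal gas, T constant).
W = nRT ln(V₂/V₁) = 5.49×8.314×461×ln(0.127) = -43400 J.
Q = ΔU + W = -43400 J.

-43400 J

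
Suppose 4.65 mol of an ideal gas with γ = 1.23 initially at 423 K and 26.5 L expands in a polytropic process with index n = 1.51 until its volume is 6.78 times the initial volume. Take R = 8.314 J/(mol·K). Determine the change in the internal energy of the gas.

P₁ = nRT₁/V₁ = 4.65×8.314×423/26.5 = 617 kPa.
Polytropic n=1.51: T₂ = T₁(V₁/V₂)^(n−1) = 423×(0.147)^0.51 = 159 K; P₂ = P₁(V₁/V₂)^n = 34.3 kPa.
For an ideal gas ΔU = nCvΔT with Cv = R/(γ−1) = 36.1 J/(mol·K).
ΔU = 4.65×36.1×(159−423) = -44300 J.

-44300 J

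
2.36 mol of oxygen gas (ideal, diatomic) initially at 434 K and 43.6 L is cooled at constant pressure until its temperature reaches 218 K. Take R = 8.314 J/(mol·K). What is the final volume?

21.9 L

P₁ = nRT₁/V₁ = 2.36×8.314×434/43.6 = 195 kPa.
Isobaric: P stays 195 kPa; V/T = const ⇒ T₂ = 218 K, V₂ = 21.9 L.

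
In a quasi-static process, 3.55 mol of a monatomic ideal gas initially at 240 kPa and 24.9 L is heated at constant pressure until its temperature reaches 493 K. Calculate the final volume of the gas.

T₁ = P₁V₁/(nR) = 240×24.9/(3.55×8.314) = 202 K.
Isobaric: P stays 240 kPa; V/T = const ⇒ T₂ = 493 K, V₂ = 60.6 L.

60.6 L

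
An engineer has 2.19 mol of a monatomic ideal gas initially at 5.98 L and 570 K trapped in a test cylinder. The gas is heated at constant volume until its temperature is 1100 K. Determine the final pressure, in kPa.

3350 kPa

P₁ = nRT₁/V₁ = 2.19×8.314×570/5.98 = 1740 kPa.
Isochoric: V stays 5.98 L; P/T = const ⇒ T₂ = 1100 K, P₂ = 3350 kPa.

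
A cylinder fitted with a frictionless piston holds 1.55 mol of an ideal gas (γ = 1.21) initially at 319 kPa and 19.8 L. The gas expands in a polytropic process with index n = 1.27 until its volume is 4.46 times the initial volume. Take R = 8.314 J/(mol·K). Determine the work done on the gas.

-7770 J

T₁ = P₁V₁/(nR) = 319×19.8/(1.55×8.314) = 490 K.
Polytropic n=1.27: T₂ = T₁(V₁/V₂)^(n−1) = 490×(0.224)^0.27 = 327 K; P₂ = P₁(V₁/V₂)^n = 47.8 kPa.
W = (P₁V₁−P₂V₂)/(n−1) = (319×19.8−47.8×88.3)/0.27 = 7770 J.
Work done on the gas = −W_by = -7770 J.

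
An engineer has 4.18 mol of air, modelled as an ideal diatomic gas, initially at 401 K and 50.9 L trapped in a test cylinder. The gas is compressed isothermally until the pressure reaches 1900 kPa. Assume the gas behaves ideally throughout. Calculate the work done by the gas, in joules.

-27000 J

P₁ = nRT₁/V₁ = 4.18×8.314×401/50.9 = 274 kPa.
Isothermal: T stays 401 K; PV = const ⇒ V₂ = 7.33 L, P₂ = 1900 kPa.
W = nRT ln(V₂/V₁) = 4.18×8.314×401×ln(0.144) = -27000 J.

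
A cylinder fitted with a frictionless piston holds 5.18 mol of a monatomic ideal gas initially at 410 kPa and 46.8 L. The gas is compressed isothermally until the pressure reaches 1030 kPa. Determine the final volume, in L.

18.6 L

T₁ = P₁V₁/(nR) = 410×46.8/(5.18×8.314) = 446 K.
Isothermal: T stays 446 K; PV = const ⇒ V₂ = 18.6 L, P₂ = 1030 kPa.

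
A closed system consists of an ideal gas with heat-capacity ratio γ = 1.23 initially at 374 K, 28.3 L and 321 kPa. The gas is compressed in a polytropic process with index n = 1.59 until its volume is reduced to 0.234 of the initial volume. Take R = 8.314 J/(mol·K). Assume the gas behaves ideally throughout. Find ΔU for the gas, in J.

53600 J

n = P₁V₁/(RT₁) = 321×28.3/(8.314×374) = 2.92 mol.
Polytropic n=1.59: T₂ = T₁(V₁/V₂)^(n−1) = 374×(4.27)^0.59 = 881 K; P₂ = P₁(V₁/V₂)^n = 3230 kPa.
For an ideal gas ΔU = nCvΔT with Cv = R/(γ−1) = 36.1 J/(mol·K).
ΔU = 2.92×36.1×(881−374) = 53600 J.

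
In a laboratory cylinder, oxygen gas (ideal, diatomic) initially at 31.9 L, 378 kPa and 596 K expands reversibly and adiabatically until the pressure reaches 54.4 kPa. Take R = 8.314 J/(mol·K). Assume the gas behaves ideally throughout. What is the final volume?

127 L

Adiabatic: T₂/T₁ = (P₂/P₁)^((γ−1)/γ) ⇒ T₂ = 596×(0.144)^0.286 = 343 K; V₂ = 127 L.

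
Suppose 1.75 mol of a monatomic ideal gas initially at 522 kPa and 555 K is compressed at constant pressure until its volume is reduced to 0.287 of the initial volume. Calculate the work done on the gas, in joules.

V₁ = nRT₁/P₁ = 1.75×8.314×555/522 = 15.5 L.
Isobaric: P stays 522 kPa; V/T = const ⇒ T₂ = 159 K, V₂ = 4.44 L.
W = PΔV = 522×(4.44−15.5) kPa·L = -5760 J.
Work done on the gas = −W_by = 5760 J.

5760 J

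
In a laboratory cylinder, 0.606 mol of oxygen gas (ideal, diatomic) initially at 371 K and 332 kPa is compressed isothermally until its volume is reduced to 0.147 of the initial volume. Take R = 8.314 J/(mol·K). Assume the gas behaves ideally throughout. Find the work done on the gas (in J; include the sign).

3580 J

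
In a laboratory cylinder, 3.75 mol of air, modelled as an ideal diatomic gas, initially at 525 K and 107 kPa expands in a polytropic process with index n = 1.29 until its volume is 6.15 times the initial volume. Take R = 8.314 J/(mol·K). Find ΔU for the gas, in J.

-16800 J

V₁ = nRT₁/P₁ = 3.75×8.314×525/107 = 153 L.
Polytropic n=1.29: T₂ = T₁(V₁/V₂)^(n−1) = 525×(0.163)^0.29 = 310 K; P₂ = P₁(V₁/V₂)^n = 10.3 kPa.
For an ideal gas ΔU = nCvΔT with Cv = (5/2)R = 20.8 J/(mol·K).
ΔU = 3.75×20.8×(310−525) = -16800 J.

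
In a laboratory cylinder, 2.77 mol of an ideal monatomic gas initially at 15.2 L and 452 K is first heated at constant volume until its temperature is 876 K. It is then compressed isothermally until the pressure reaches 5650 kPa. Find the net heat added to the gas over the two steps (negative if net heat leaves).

-14600 J

P₁ = nRT₁/V₁ = 2.77×8.314×452/15.2 = 685 kPa.
Step 1 — Isochoric: V stays 15.2 L; P/T = const ⇒ T₂ = 876 K, P₂ = 1330 kPa.
W = 0 (no volume change).
ΔU = nCvΔT = 2.77×12.5×(876−452) = 14600 J.
Q = ΔU = 14600 J.
State after step 1: P = 1330 kPa, V = 15.2 L, T = 876 K.
Step 2 — Isothermal: T stays 876 K; PV = const ⇒ V₂ = 3.57 L, P₂ = 5650 kPa.
ΔU = 0 (ideal gas, T constant).
W = nRT ln(V₂/V₁) = 2.77×8.314×876×ln(0.235) = -29200 J.
Q = ΔU + W = -29200 J.
Net over both steps: W = -29200 J, Q = -14600 J, ΔU = 14600 J.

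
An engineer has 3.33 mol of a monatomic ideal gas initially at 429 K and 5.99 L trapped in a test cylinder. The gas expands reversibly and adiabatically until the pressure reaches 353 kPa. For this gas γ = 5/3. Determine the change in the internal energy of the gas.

-8880 J

P₁ = nRT₁/V₁ = 3.33×8.314×429/5.99 = 1980 kPa.
Adiabatic: T₂/T₁ = (P₂/P₁)^((γ−1)/γ) ⇒ T₂ = 429×(0.178)^0.400 = 215 K; V₂ = 16.9 L.
For an ideal gas ΔU = nCvΔT with Cv = (3/2)R = 12.5 J/(mol·K).
ΔU = 3.33×12.5×(215−429) = -8880 J.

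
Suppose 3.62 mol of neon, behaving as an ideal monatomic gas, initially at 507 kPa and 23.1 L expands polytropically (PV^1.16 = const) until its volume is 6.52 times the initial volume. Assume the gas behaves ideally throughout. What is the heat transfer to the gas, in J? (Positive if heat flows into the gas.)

T₁ = P₁V₁/(nR) = 507×23.1/(3.62×8.314) = 389 K.
Polytropic n=1.16: T₂ = T₁(V₁/V₂)^(n−1) = 389×(0.153)^0.16 = 288 K; P₂ = P₁(V₁/V₂)^n = 57.6 kPa.
W = (P₁V₁−P₂V₂)/(n−1) = (507×23.1−57.6×151)/0.16 = 19000 J.
ΔU = nCvΔT = 3.62×12.5×(288−389) = -4550 J.
Q = ΔU + W = 14400 J.

14400 J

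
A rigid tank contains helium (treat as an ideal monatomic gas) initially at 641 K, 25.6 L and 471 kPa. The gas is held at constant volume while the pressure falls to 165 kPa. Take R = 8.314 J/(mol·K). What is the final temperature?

225 K

Isochoric: V stays 25.6 L; P/T = const ⇒ T₂ = 225 K, P₂ = 165 kPa.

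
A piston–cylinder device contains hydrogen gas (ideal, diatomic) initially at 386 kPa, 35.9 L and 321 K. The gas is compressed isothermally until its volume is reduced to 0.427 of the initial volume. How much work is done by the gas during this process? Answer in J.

n = P₁V₁/(RT₁) = 386×35.9/(8.314×321) = 5.19 mol.
Isothermal: T stays 321 K; PV = const ⇒ V₂ = 15.3 L, P₂ = 904 kPa.
W = nRT ln(V₂/V₁) = 5.19×8.314×321×ln(0.427) = -11800 J.

-11800 J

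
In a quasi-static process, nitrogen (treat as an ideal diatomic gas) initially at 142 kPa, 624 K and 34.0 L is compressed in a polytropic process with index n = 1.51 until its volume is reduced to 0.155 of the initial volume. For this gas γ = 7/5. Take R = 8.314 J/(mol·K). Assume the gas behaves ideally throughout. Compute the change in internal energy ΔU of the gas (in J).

n = P₁V₁/(RT₁) = 142×34.0/(8.314×624) = 0.931 mol.
Polytropic n=1.51: T₂ = T₁(V₁/V₂)^(n−1) = 624×(6.45)^0.51 = 1610 K; P₂ = P₁(V₁/V₂)^n = 2370 kPa.
For an ideal gas ΔU = nCvΔT with Cv = (5/2)R = 20.8 J/(mol·K).
ΔU = 0.931×20.8×(1610−624) = 19200 J.

19200 J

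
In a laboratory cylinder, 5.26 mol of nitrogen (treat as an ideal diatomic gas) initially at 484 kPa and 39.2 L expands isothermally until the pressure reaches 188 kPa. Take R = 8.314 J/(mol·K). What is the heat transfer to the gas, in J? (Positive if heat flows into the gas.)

T₁ = P₁V₁/(nR) = 484×39.2/(5.26×8.314) = 434 K.
Isothermal: T stays 434 K; PV = const ⇒ V₂ = 101 L, P₂ = 188 kPa.
ΔU = 0 (ideal gas, T constant).
W = nRT ln(V₂/V₁) = 5.26×8.314×434×ln(2.57) = 17900 J.
Q = ΔU + W = 17900 J.

17900 J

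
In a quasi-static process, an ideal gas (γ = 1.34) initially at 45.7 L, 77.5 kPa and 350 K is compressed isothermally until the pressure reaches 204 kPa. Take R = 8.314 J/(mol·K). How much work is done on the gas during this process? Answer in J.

n = P₁V₁/(RT₁) = 77.5×45.7/(8.314×350) = 1.22 mol.
Isothermal: T stays 350 K; PV = const ⇒ V₂ = 17.4 L, P₂ = 204 kPa.
W = nRT ln(V₂/V₁) = 1.22×8.314×350×ln(0.380) = -3430 J.
Work done on the gas = −W_by = 3430 J.

3430 J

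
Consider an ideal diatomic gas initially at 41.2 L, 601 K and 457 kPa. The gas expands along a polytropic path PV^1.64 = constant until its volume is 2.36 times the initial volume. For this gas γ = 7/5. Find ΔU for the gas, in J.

n = P₁V₁/(RT₁) = 457×41.2/(8.314×601) = 3.77 mol.
Polytropic n=1.64: T₂ = T₁(V₁/V₂)^(n−1) = 601×(0.424)^0.64 = 347 K; P₂ = P₁(V₁/V₂)^n = 112 kPa.
For an ideal gas ΔU = nCvΔT with Cv = (5/2)R = 20.8 J/(mol·K).
ΔU = 3.77×20.8×(347−601) = -19900 J.

-19900 J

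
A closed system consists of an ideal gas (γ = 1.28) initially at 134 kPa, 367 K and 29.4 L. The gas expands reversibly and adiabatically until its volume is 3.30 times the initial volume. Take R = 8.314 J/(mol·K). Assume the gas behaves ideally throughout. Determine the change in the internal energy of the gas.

-4000 J

n = P₁V₁/(RT₁) = 134×29.4/(8.314×367) = 1.29 mol.
Adiabatic: TV^(γ−1) = const ⇒ T₂ = 367×(0.303)^0.280 = 263 K; PV^γ = const ⇒ P₂ = 29.1 kPa.
For an ideal gas ΔU = nCvΔT with Cv = R/(γ−1) = 29.7 J/(mol·K).
ΔU = 1.29×29.7×(263−367) = -4000 J.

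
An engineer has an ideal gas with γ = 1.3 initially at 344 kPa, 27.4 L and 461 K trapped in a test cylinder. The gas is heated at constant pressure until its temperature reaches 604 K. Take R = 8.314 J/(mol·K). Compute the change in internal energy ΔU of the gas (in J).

9750 J

n = P₁V₁/(RT₁) = 344×27.4/(8.314×461) = 2.46 mol.
Isobaric: P stays 344 kPa; V/T = const ⇒ T₂ = 604 K, V₂ = 35.9 L.
For an ideal gas ΔU = nCvΔT with Cv = R/(γ−1) = 27.7 J/(mol·K).
ΔU = 2.46×27.7×(604−461) = 9750 J.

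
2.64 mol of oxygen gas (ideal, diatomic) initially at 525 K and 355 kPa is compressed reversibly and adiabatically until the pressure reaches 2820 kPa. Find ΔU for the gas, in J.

23300 J

V₁ = nRT₁/P₁ = 2.64×8.314×525/355 = 32.5 L.
Adiabatic: T₂/T₁ = (P₂/P₁)^((γ−1)/γ) ⇒ T₂ = 525×(7.94)^0.286 = 949 K; V₂ = 7.39 L.
For an ideal gas ΔU = nCvΔT with Cv = (5/2)R = 20.8 J/(mol·K).
ΔU = 2.64×20.8×(949−525) = 23300 J.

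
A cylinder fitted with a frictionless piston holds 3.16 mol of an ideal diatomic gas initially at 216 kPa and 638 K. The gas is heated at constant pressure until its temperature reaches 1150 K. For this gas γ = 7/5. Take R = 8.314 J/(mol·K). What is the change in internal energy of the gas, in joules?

V₁ = nRT₁/P₁ = 3.16×8.314×638/216 = 77.6 L.
Isobaric: P stays 216 kPa; V/T = const ⇒ T₂ = 1150 K, V₂ = 140 L.
For an ideal gas ΔU = nCvΔT with Cv = (5/2)R = 20.8 J/(mol·K).
ΔU = 3.16×20.8×(1150−638) = 33600 J.

33600 J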